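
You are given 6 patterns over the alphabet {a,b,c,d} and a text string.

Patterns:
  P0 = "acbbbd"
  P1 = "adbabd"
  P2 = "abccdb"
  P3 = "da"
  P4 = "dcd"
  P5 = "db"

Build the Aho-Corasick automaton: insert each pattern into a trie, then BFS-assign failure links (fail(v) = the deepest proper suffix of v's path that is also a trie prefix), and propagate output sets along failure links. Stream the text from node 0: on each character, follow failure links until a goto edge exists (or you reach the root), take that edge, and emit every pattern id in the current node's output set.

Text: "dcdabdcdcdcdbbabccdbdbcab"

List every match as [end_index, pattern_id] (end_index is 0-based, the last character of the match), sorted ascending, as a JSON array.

Build:
Trie nodes:
  n0 'ε': a→1 d→17
  n1 'a': b→12 c→2 d→7
  n2 'ac': b→3
  n3 'acb': b→4
  n4 'acbb': b→5
  n5 'acbbb': d→6
  n6 'acbbbd': ·  ←P0
  n7 'ad': b→8
  n8 'adb': a→9
  n9 'adba': b→10
  n10 'adbab': d→11
  n11 'adbabd': ·  ←P1
  n12 'ab': c→13
  n13 'abc': c→14
  n14 'abcc': d→15
  n15 'abccd': b→16
  n16 'abccdb': ·  ←P2
  n17 'd': a→18 b→21 c→19
  n18 'da': ·  ←P3
  n19 'dc': d→20
  n20 'dcd': ·  ←P4
  n21 'db': ·  ←P5

BFS fail/out derivation:
  fail(1) 'a': from fail(0)=0 chase 'a': 0 ⇒ 0;  out=∅∪out(0)=∅
  fail(17) 'd': from fail(0)=0 chase 'd': 0 ⇒ 0;  out=∅∪out(0)=∅
  fail(2) 'ac': from fail(1)=0 chase 'c': 0 ⇒ 0;  out=∅∪out(0)=∅
  fail(7) 'ad': from fail(1)=0 chase 'd': 0 ⇒ 17;  out=∅∪out(17)=∅
  fail(12) 'ab': from fail(1)=0 chase 'b': 0 ⇒ 0;  out=∅∪out(0)=∅
  fail(18) 'da': from fail(17)=0 chase 'a': 0 ⇒ 1;  out={3}∪out(1)={3}
  fail(19) 'dc': from fail(17)=0 chase 'c': 0 ⇒ 0;  out=∅∪out(0)=∅
  fail(21) 'db': from fail(17)=0 chase 'b': 0 ⇒ 0;  out={5}∪out(0)={5}
  fail(3) 'acb': from fail(2)=0 chase 'b': 0 ⇒ 0;  out=∅∪out(0)=∅
  fail(8) 'adb': from fail(7)=17 chase 'b': 17 ⇒ 21;  out=∅∪out(21)={5}
  fail(13) 'abc': from fail(12)=0 chase 'c': 0 ⇒ 0;  out=∅∪out(0)=∅
  fail(20) 'dcd': from fail(19)=0 chase 'd': 0 ⇒ 17;  out={4}∪out(17)={4}
  fail(4) 'acbb': from fail(3)=0 chase 'b': 0 ⇒ 0;  out=∅∪out(0)=∅
  fail(9) 'adba': from fail(8)=21 chase 'a': 21→0 ⇒ 1;  out=∅∪out(1)=∅
  fail(14) 'abcc': from fail(13)=0 chase 'c': 0 ⇒ 0;  out=∅∪out(0)=∅
  fail(5) 'acbbb': from fail(4)=0 chase 'b': 0 ⇒ 0;  out=∅∪out(0)=∅
  fail(10) 'adbab': from fail(9)=1 chase 'b': 1 ⇒ 12;  out=∅∪out(12)=∅
  fail(15) 'abccd': from fail(14)=0 chase 'd': 0 ⇒ 17;  out=∅∪out(17)=∅
  fail(6) 'acbbbd': from fail(5)=0 chase 'd': 0 ⇒ 17;  out={0}∪out(17)={0}
  fail(11) 'adbabd': from fail(10)=12 chase 'd': 12→0 ⇒ 17;  out={1}∪out(17)={1}
  fail(16) 'abccdb': from fail(15)=17 chase 'b': 17 ⇒ 21;  out={2}∪out(21)={2,5}

Run:
i=0 'd': node 0→17
i=1 'c': node 17→19
i=2 'd': node 19→20  emit P4@[0:2]
i=3 'a': node 20→18 (via fail)  emit P3@[2:3]
i=4 'b': node 18→12 (via fail)
i=5 'd': node 12→17 (via fail)
i=6 'c': node 17→19
i=7 'd': node 19→20  emit P4@[5:7]
i=8 'c': node 20→19 (via fail)
i=9 'd': node 19→20  emit P4@[7:9]
i=10 'c': node 20→19 (via fail)
i=11 'd': node 19→20  emit P4@[9:11]
i=12 'b': node 20→21 (via fail)  emit P5@[11:12]
i=13 'b': node 21→0 (via fail)
i=14 'a': node 0→1
i=15 'b': node 1→12
i=16 'c': node 12→13
i=17 'c': node 13→14
i=18 'd': node 14→15
i=19 'b': node 15→16  emit P2@[14:19],P5@[18:19]
i=20 'd': node 16→17 (via fail)
i=21 'b': node 17→21  emit P5@[20:21]
i=22 'c': node 21→0 (via fail)
i=23 'a': node 0→1
i=24 'b': node 1→12

All matches (sorted): [[2,4],[3,3],[7,4],[9,4],[11,4],[12,5],[19,2],[19,5],[21,5]]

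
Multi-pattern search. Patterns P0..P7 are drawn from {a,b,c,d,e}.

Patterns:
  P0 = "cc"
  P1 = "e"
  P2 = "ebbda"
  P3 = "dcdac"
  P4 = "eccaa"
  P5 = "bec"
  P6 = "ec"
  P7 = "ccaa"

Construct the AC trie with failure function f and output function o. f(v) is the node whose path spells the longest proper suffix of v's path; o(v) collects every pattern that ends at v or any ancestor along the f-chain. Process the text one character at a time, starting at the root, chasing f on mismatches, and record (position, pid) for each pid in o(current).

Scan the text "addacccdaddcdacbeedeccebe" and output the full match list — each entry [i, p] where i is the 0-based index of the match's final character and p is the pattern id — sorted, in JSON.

Build automaton:
Trie (insert patterns):
  0='ε' goto b→17 c→1 d→8 e→3
  1='c' goto c→2
  2='cc' goto a→20  [P0 ends]
  3='e' goto b→4 c→13  [P1 ends]
  4='eb' goto b→5
  5='ebb' goto d→6
  6='ebbd' goto a→7
  7='ebbda' goto ·  [P2 ends]
  8='d' goto c→9
  9='dc' goto d→10
  10='dcd' goto a→11
  11='dcda' goto c→12
  12='dcdac' goto ·  [P3 ends]
  13='ec' goto c→14  [P6 ends]
  14='ecc' goto a→15
  15='ecca' goto a→16
  16='eccaa' goto ·  [P4 ends]
  17='b' goto e→18
  18='be' goto c→19
  19='bec' goto ·  [P5 ends]
  20='cca' goto a→21
  21='ccaa' goto ·  [P7 ends]

Failure links (BFS by depth):
  n1('c'): parent n0 fail=0; on 'c' 0 → fail=0;  out ∅∪∅=∅
  n3('e'): parent n0 fail=0; on 'e' 0 → fail=0;  out {1}∪∅={1}
  n8('d'): parent n0 fail=0; on 'd' 0 → fail=0;  out ∅∪∅=∅
  n17('b'): parent n0 fail=0; on 'b' 0 → fail=0;  out ∅∪∅=∅
  n2('cc'): parent n1 fail=0; on 'c' 0 → fail=1;  out {0}∪∅={0}
  n4('eb'): parent n3 fail=0; on 'b' 0 → fail=17;  out ∅∪∅=∅
  n9('dc'): parent n8 fail=0; on 'c' 0 → fail=1;  out ∅∪∅=∅
  n13('ec'): parent n3 fail=0; on 'c' 0 → fail=1;  out {6}∪∅={6}
  n18('be'): parent n17 fail=0; on 'e' 0 → fail=3;  out ∅∪{1}={1}
  n5('ebb'): parent n4 fail=17; on 'b' 17→0 → fail=17;  out ∅∪∅=∅
  n10('dcd'): parent n9 fail=1; on 'd' 1→0 → fail=8;  out ∅∪∅=∅
  n14('ecc'): parent n13 fail=1; on 'c' 1 → fail=2;  out ∅∪{0}={0}
  n19('bec'): parent n18 fail=3; on 'c' 3 → fail=13;  out {5}∪{6}={5,6}
  n20('cca'): parent n2 fail=1; on 'a' 1→0 → fail=0;  out ∅∪∅=∅
  n6('ebbd'): parent n5 fail=17; on 'd' 17→0 → fail=8;  out ∅∪∅=∅
  n11('dcda'): parent n10 fail=8; on 'a' 8→0 → fail=0;  out ∅∪∅=∅
  n15('ecca'): parent n14 fail=2; on 'a' 2 → fail=20;  out ∅∪∅=∅
  n21('ccaa'): parent n20 fail=0; on 'a' 0 → fail=0;  out {7}∪∅={7}
  n7('ebbda'): parent n6 fail=8; on 'a' 8→0 → fail=0;  out {2}∪∅={2}
  n12('dcdac'): parent n11 fail=0; on 'c' 0 → fail=1;  out {3}∪∅={3}
  n16('eccaa'): parent n15 fail=20; on 'a' 20 → fail=21;  out {4}∪{7}={4,7}

Run:
[0] read 'a'  n0⇒n0
[1] read 'd'  n0⇒n8
[2] read 'd'  n8⇒n8 (via fail)
[3] read 'a'  n8⇒n0 (via fail)
[4] read 'c'  n0⇒n1
[5] read 'c'  n1⇒n2  ** P0@[4:5]
[6] read 'c'  n2⇒n2 (via fail)  ** P0@[5:6]
[7] read 'd'  n2⇒n8 (via fail)
[8] read 'a'  n8⇒n0 (via fail)
[9] read 'd'  n0⇒n8
[10] read 'd'  n8⇒n8 (via fail)
[11] read 'c'  n8⇒n9
[12] read 'd'  n9⇒n10
[13] read 'a'  n10⇒n11
[14] read 'c'  n11⇒n12  ** P3@[10:14]
[15] read 'b'  n12⇒n17 (via fail)
[16] read 'e'  n17⇒n18  ** P1@[16:16]
[17] read 'e'  n18⇒n3 (via fail)  ** P1@[17:17]
[18] read 'd'  n3⇒n8 (via fail)
[19] read 'e'  n8⇒n3 (via fail)  ** P1@[19:19]
[20] read 'c'  n3⇒n13  ** P6@[19:20]
[21] read 'c'  n13⇒n14  ** P0@[20:21]
[22] read 'e'  n14⇒n3 (via fail)  ** P1@[22:22]
[23] read 'b'  n3⇒n4
[24] read 'e'  n4⇒n18 (via fail)  ** P1@[24:24]

All matches (sorted): [[5,0],[6,0],[14,3],[16,1],[17,1],[19,1],[20,6],[21,0],[22,1],[24,1]]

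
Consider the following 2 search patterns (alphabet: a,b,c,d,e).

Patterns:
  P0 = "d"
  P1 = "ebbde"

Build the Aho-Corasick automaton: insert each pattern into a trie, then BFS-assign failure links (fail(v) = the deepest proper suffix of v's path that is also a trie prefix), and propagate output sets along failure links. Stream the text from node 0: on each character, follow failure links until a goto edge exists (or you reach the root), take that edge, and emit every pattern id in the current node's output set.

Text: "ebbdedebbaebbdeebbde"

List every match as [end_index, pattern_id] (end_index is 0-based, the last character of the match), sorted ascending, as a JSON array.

Construct AC machine:
Trie (insert patterns):
  n0 'ε': d→1 e→2
  n1 'd': ·  [P0 ends]
  n2 'e': b→3
  n3 'eb': b→4
  n4 'ebb': d→5
  n5 'ebbd': e→6
  n6 'ebbde': ·  [P1 ends]

BFS fail/out derivation:
  fail(1) 'd': from fail(0)=0 chase 'd': 0 ⇒ 0;  out={0}∪out(0)={0}
  fail(2) 'e': from fail(0)=0 chase 'e': 0 ⇒ 0;  out=∅∪out(0)=∅
  fail(3) 'eb': from fail(2)=0 chase 'b': 0 ⇒ 0;  out=∅∪out(0)=∅
  fail(4) 'ebb': from fail(3)=0 chase 'b': 0 ⇒ 0;  out=∅∪out(0)=∅
  fail(5) 'ebbd': from fail(4)=0 chase 'd': 0 ⇒ 1;  out=∅∪out(1)={0}
  fail(6) 'ebbde': from fail(5)=1 chase 'e': 1→0 ⇒ 2;  out={1}∪out(2)={1}

Scan:
[0] read 'e'  n0⇒n2
[1] read 'b'  n2⇒n3
[2] read 'b'  n3⇒n4
[3] read 'd'  n4⇒n5  ** P0@[3:3]
[4] read 'e'  n5⇒n6  ** P1@[0:4]
[5] read 'd'  n6⇒n1 (via fail)  ** P0@[5:5]
[6] read 'e'  n1⇒n2 (via fail)
[7] read 'b'  n2⇒n3
[8] read 'b'  n3⇒n4
[9] read 'a'  n4⇒n0 (via fail)
[10] read 'e'  n0⇒n2
[11] read 'b'  n2⇒n3
[12] read 'b'  n3⇒n4
[13] read 'd'  n4⇒n5  ** P0@[13:13]
[14] read 'e'  n5⇒n6  ** P1@[10:14]
[15] read 'e'  n6⇒n2 (via fail)
[16] read 'b'  n2⇒n3
[17] read 'b'  n3⇒n4
[18] read 'd'  n4⇒n5  ** P0@[18:18]
[19] read 'e'  n5⇒n6  ** P1@[15:19]

Matches: [[3,0],[4,1],[5,0],[13,0],[14,1],[18,0],[19,1]]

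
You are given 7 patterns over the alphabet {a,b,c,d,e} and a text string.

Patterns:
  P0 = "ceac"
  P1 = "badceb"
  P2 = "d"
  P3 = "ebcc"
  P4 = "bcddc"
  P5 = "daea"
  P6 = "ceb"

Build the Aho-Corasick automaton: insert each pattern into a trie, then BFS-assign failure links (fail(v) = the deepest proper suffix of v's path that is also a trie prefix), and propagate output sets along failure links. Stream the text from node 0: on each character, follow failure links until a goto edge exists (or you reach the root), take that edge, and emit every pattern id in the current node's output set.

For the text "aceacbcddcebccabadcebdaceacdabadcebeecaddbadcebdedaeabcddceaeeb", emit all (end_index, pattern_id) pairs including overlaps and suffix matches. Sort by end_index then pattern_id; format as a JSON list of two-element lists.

Construct AC machine:
Trie (insert patterns):
  0='ε' goto b→5 c→1 d→11 e→12
  1='c' goto e→2
  2='ce' goto a→3 b→23
  3='cea' goto c→4
  4='ceac' goto ·  [P0 ends]
  5='b' goto a→6 c→16
  6='ba' goto d→7
  7='bad' goto c→8
  8='badc' goto e→9
  9='badce' goto b→10
  10='badceb' goto ·  [P1 ends]
  11='d' goto a→20  [P2 ends]
  12='e' goto b→13
  13='eb' goto c→14
  14='ebc' goto c→15
  15='ebcc' goto ·  [P3 ends]
  16='bc' goto d→17
  17='bcd' goto d→18
  18='bcdd' goto c→19
  19='bcddc' goto ·  [P4 ends]
  20='da' goto e→21
  21='dae' goto a→22
  22='daea' goto ·  [P5 ends]
  23='ceb' goto ·  [P6 ends]

Failure links (BFS by depth):
  n1('c'): parent n0 fail=0; on 'c' 0 → fail=0;  out ∅∪∅=∅
  n5('b'): parent n0 fail=0; on 'b' 0 → fail=0;  out ∅∪∅=∅
  n11('d'): parent n0 fail=0; on 'd' 0 → fail=0;  out {2}∪∅={2}
  n12('e'): parent n0 fail=0; on 'e' 0 → fail=0;  out ∅∪∅=∅
  n2('ce'): parent n1 fail=0; on 'e' 0 → fail=12;  out ∅∪∅=∅
  n6('ba'): parent n5 fail=0; on 'a' 0 → fail=0;  out ∅∪∅=∅
  n13('eb'): parent n12 fail=0; on 'b' 0 → fail=5;  out ∅∪∅=∅
  n16('bc'): parent n5 fail=0; on 'c' 0 → fail=1;  out ∅∪∅=∅
  n20('da'): parent n11 fail=0; on 'a' 0 → fail=0;  out ∅∪∅=∅
  n3('cea'): parent n2 fail=12; on 'a' 12→0 → fail=0;  out ∅∪∅=∅
  n7('bad'): parent n6 fail=0; on 'd' 0 → fail=11;  out ∅∪{2}={2}
  n14('ebc'): parent n13 fail=5; on 'c' 5 → fail=16;  out ∅∪∅=∅
  n17('bcd'): parent n16 fail=1; on 'd' 1→0 → fail=11;  out ∅∪{2}={2}
  n21('dae'): parent n20 fail=0; on 'e' 0 → fail=12;  out ∅∪∅=∅
  n23('ceb'): parent n2 fail=12; on 'b' 12 → fail=13;  out {6}∪∅={6}
  n4('ceac'): parent n3 fail=0; on 'c' 0 → fail=1;  out {0}∪∅={0}
  n8('badc'): parent n7 fail=11; on 'c' 11→0 → fail=1;  out ∅∪∅=∅
  n15('ebcc'): parent n14 fail=16; on 'c' 16→1→0 → fail=1;  out {3}∪∅={3}
  n18('bcdd'): parent n17 fail=11; on 'd' 11→0 → fail=11;  out ∅∪{2}={2}
  n22('daea'): parent n21 fail=12; on 'a' 12→0 → fail=0;  out {5}∪∅={5}
  n9('badce'): parent n8 fail=1; on 'e' 1 → fail=2;  out ∅∪∅=∅
  n19('bcddc'): parent n18 fail=11; on 'c' 11→0 → fail=1;  out {4}∪∅={4}
  n10('badceb'): parent n9 fail=2; on 'b' 2 → fail=23;  out {1}∪{6}={1,6}

Scan:
[0] read 'a'  n0⇒n0
[1] read 'c'  n0⇒n1
[2] read 'e'  n1⇒n2
[3] read 'a'  n2⇒n3
[4] read 'c'  n3⇒n4  ** P0@[1:4]
[5] read 'b'  n4⇒n5 ·f
[6] read 'c'  n5⇒n16
[7] read 'd'  n16⇒n17  ** P2@[7:7]
[8] read 'd'  n17⇒n18  ** P2@[8:8]
[9] read 'c'  n18⇒n19  ** P4@[5:9]
[10] read 'e'  n19⇒n2 ·f
[11] read 'b'  n2⇒n23  ** P6@[9:11]
[12] read 'c'  n23⇒n14 ·f
[13] read 'c'  n14⇒n15  ** P3@[10:13]
[14] read 'a'  n15⇒n0 ·f
[15] read 'b'  n0⇒n5
[16] read 'a'  n5⇒n6
[17] read 'd'  n6⇒n7  ** P2@[17:17]
[18] read 'c'  n7⇒n8
[19] read 'e'  n8⇒n9
[20] read 'b'  n9⇒n10  ** P1@[15:20],P6@[18:20]
[21] read 'd'  n10⇒n11 ·f  ** P2@[21:21]
[22] read 'a'  n11⇒n20
[23] read 'c'  n20⇒n1 ·f
[24] read 'e'  n1⇒n2
[25] read 'a'  n2⇒n3
[26] read 'c'  n3⇒n4  ** P0@[23:26]
[27] read 'd'  n4⇒n11 ·f  ** P2@[27:27]
[28] read 'a'  n11⇒n20
[29] read 'b'  n20⇒n5 ·f
[30] read 'a'  n5⇒n6
[31] read 'd'  n6⇒n7  ** P2@[31:31]
[32] read 'c'  n7⇒n8
[33] read 'e'  n8⇒n9
[34] read 'b'  n9⇒n10  ** P1@[29:34],P6@[32:34]
[35] read 'e'  n10⇒n12 ·f
[36] read 'e'  n12⇒n12 ·f
[37] read 'c'  n12⇒n1 ·f
[38] read 'a'  n1⇒n0 ·f
[39] read 'd'  n0⇒n11  ** P2@[39:39]
[40] read 'd'  n11⇒n11 ·f  ** P2@[40:40]
[41] read 'b'  n11⇒n5 ·f
[42] read 'a'  n5⇒n6
[43] read 'd'  n6⇒n7  ** P2@[43:43]
[44] read 'c'  n7⇒n8
[45] read 'e'  n8⇒n9
[46] read 'b'  n9⇒n10  ** P1@[41:46],P6@[44:46]
[47] read 'd'  n10⇒n11 ·f  ** P2@[47:47]
[48] read 'e'  n11⇒n12 ·f
[49] read 'd'  n12⇒n11 ·f  ** P2@[49:49]
[50] read 'a'  n11⇒n20
[51] read 'e'  n20⇒n21
[52] read 'a'  n21⇒n22  ** P5@[49:52]
[53] read 'b'  n22⇒n5 ·f
[54] read 'c'  n5⇒n16
[55] read 'd'  n16⇒n17  ** P2@[55:55]
[56] read 'd'  n17⇒n18  ** P2@[56:56]
[57] read 'c'  n18⇒n19  ** P4@[53:57]
[58] read 'e'  n19⇒n2 ·f
[59] read 'a'  n2⇒n3
[60] read 'e'  n3⇒n12 ·f
[61] read 'e'  n12⇒n12 ·f
[62] read 'b'  n12⇒n13

All matches (sorted): [[4,0],[7,2],[8,2],[9,4],[11,6],[13,3],[17,2],[20,1],[20,6],[21,2],[26,0],[27,2],[31,2],[34,1],[34,6],[39,2],[40,2],[43,2],[46,1],[46,6],[47,2],[49,2],[52,5],[55,2],[56,2],[57,4]]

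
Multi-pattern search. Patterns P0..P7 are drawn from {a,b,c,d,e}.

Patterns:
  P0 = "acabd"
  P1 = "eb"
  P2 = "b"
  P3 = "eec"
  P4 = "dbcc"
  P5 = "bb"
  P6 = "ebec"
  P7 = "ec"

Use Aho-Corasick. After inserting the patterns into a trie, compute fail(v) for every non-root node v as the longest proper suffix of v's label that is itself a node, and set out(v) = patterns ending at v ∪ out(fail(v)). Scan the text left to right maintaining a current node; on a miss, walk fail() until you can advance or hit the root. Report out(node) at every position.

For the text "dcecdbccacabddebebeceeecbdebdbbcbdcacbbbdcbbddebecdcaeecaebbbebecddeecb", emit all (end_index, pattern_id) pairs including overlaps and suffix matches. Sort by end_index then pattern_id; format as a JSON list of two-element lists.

Build:
Trie (insert patterns):
  0='ε' goto a→1 b→8 d→11 e→6
  1='a' goto c→2
  2='ac' goto a→3
  3='aca' goto b→4
  4='acab' goto d→5
  5='acabd' goto ·  ←P0
  6='e' goto b→7 c→18 e→9
  7='eb' goto e→16  ←P1
  8='b' goto b→15  ←P2
  9='ee' goto c→10
  10='eec' goto ·  ←P3
  11='d' goto b→12
  12='db' goto c→13
  13='dbc' goto c→14
  14='dbcc' goto ·  ←P4
  15='bb' goto ·  ←P5
  16='ebe' goto c→17
  17='ebec' goto ·  ←P6
  18='ec' goto ·  ←P7

Failure links (BFS by depth):
  fail(1) 'a': from fail(0)=0 chase 'a': 0 ⇒ 0;  out=∅∪out(0)=∅
  fail(6) 'e': from fail(0)=0 chase 'e': 0 ⇒ 0;  out=∅∪out(0)=∅
  fail(8) 'b': from fail(0)=0 chase 'b': 0 ⇒ 0;  out={2}∪out(0)={2}
  fail(11) 'd': from fail(0)=0 chase 'd': 0 ⇒ 0;  out=∅∪out(0)=∅
  fail(2) 'ac': from fail(1)=0 chase 'c': 0 ⇒ 0;  out=∅∪out(0)=∅
  fail(7) 'eb': from fail(6)=0 chase 'b': 0 ⇒ 8;  out={1}∪out(8)={1,2}
  fail(9) 'ee': from fail(6)=0 chase 'e': 0 ⇒ 6;  out=∅∪out(6)=∅
  fail(12) 'db': from fail(11)=0 chase 'b': 0 ⇒ 8;  out=∅∪out(8)={2}
  fail(15) 'bb': from fail(8)=0 chase 'b': 0 ⇒ 8;  out={5}∪out(8)={2,5}
  fail(18) 'ec': from fail(6)=0 chase 'c': 0 ⇒ 0;  out={7}∪out(0)={7}
  fail(3) 'aca': from fail(2)=0 chase 'a': 0 ⇒ 1;  out=∅∪out(1)=∅
  fail(10) 'eec': from fail(9)=6 chase 'c': 6 ⇒ 18;  out={3}∪out(18)={3,7}
  fail(13) 'dbc': from fail(12)=8 chase 'c': 8→0 ⇒ 0;  out=∅∪out(0)=∅
  fail(16) 'ebe': from fail(7)=8 chase 'e': 8→0 ⇒ 6;  out=∅∪out(6)=∅
  fail(4) 'acab': from fail(3)=1 chase 'b': 1→0 ⇒ 8;  out=∅∪out(8)={2}
  fail(14) 'dbcc': from fail(13)=0 chase 'c': 0 ⇒ 0;  out={4}∪out(0)={4}
  fail(17) 'ebec': from fail(16)=6 chase 'c': 6 ⇒ 18;  out={6}∪out(18)={6,7}
  fail(5) 'acabd': from fail(4)=8 chase 'd': 8→0 ⇒ 11;  out={0}∪out(11)={0}

Text stream:
[0] read 'd'  n0⇒n11
[1] read 'c'  n11⇒n0 ·f
[2] read 'e'  n0⇒n6
[3] read 'c'  n6⇒n18  ** P7@[2:3]
[4] read 'd'  n18⇒n11 ·f
[5] read 'b'  n11⇒n12  ** P2@[5:5]
[6] read 'c'  n12⇒n13
[7] read 'c'  n13⇒n14  ** P4@[4:7]
[8] read 'a'  n14⇒n1 ·f
[9] read 'c'  n1⇒n2
[10] read 'a'  n2⇒n3
[11] read 'b'  n3⇒n4  ** P2@[11:11]
[12] read 'd'  n4⇒n5  ** P0@[8:12]
[13] read 'd'  n5⇒n11 ·f
[14] read 'e'  n11⇒n6 ·f
[15] read 'b'  n6⇒n7  ** P1@[14:15],P2@[15:15]
[16] read 'e'  n7⇒n16
[17] read 'b'  n16⇒n7 ·f  ** P1@[16:17],P2@[17:17]
[18] read 'e'  n7⇒n16
[19] read 'c'  n16⇒n17  ** P6@[16:19],P7@[18:19]
[20] read 'e'  n17⇒n6 ·f
[21] read 'e'  n6⇒n9
[22] read 'e'  n9⇒n9 ·f
[23] read 'c'  n9⇒n10  ** P3@[21:23],P7@[22:23]
[24] read 'b'  n10⇒n8 ·f  ** P2@[24:24]
[25] read 'd'  n8⇒n11 ·f
[26] read 'e'  n11⇒n6 ·f
[27] read 'b'  n6⇒n7  ** P1@[26:27],P2@[27:27]
[28] read 'd'  n7⇒n11 ·f
[29] read 'b'  n11⇒n12  ** P2@[29:29]
[30] read 'b'  n12⇒n15 ·f  ** P2@[30:30],P5@[29:30]
[31] read 'c'  n15⇒n0 ·f
[32] read 'b'  n0⇒n8  ** P2@[32:32]
[33] read 'd'  n8⇒n11 ·f
[34] read 'c'  n11⇒n0 ·f
[35] read 'a'  n0⇒n1
[36] read 'c'  n1⇒n2
[37] read 'b'  n2⇒n8 ·f  ** P2@[37:37]
[38] read 'b'  n8⇒n15  ** P2@[38:38],P5@[37:38]
[39] read 'b'  n15⇒n15 ·f  ** P2@[39:39],P5@[38:39]
[40] read 'd'  n15⇒n11 ·f
[41] read 'c'  n11⇒n0 ·f
[42] read 'b'  n0⇒n8  ** P2@[42:42]
[43] read 'b'  n8⇒n15  ** P2@[43:43],P5@[42:43]
[44] read 'd'  n15⇒n11 ·f
[45] read 'd'  n11⇒n11 ·f
[46] read 'e'  n11⇒n6 ·f
[47] read 'b'  n6⇒n7  ** P1@[46:47],P2@[47:47]
[48] read 'e'  n7⇒n16
[49] read 'c'  n16⇒n17  ** P6@[46:49],P7@[48:49]
[50] read 'd'  n17⇒n11 ·f
[51] read 'c'  n11⇒n0 ·f
[52] read 'a'  n0⇒n1
[53] read 'e'  n1⇒n6 ·f
[54] read 'e'  n6⇒n9
[55] read 'c'  n9⇒n10  ** P3@[53:55],P7@[54:55]
[56] read 'a'  n10⇒n1 ·f
[57] read 'e'  n1⇒n6 ·f
[58] read 'b'  n6⇒n7  ** P1@[57:58],P2@[58:58]
[59] read 'b'  n7⇒n15 ·f  ** P2@[59:59],P5@[58:59]
[60] read 'b'  n15⇒n15 ·f  ** P2@[60:60],P5@[59:60]
[61] read 'e'  n15⇒n6 ·f
[62] read 'b'  n6⇒n7  ** P1@[61:62],P2@[62:62]
[63] read 'e'  n7⇒n16
[64] read 'c'  n16⇒n17  ** P6@[61:64],P7@[63:64]
[65] read 'd'  n17⇒n11 ·f
[66] read 'd'  n11⇒n11 ·f
[67] read 'e'  n11⇒n6 ·f
[68] read 'e'  n6⇒n9
[69] read 'c'  n9⇒n10  ** P3@[67:69],P7@[68:69]
[70] read 'b'  n10⇒n8 ·f  ** P2@[70:70]

All matches (sorted): [[3,7],[5,2],[7,4],[11,2],[12,0],[15,1],[15,2],[17,1],[17,2],[19,6],[19,7],[23,3],[23,7],[24,2],[27,1],[27,2],[29,2],[30,2],[30,5],[32,2],[37,2],[38,2],[38,5],[39,2],[39,5],[42,2],[43,2],[43,5],[47,1],[47,2],[49,6],[49,7],[55,3],[55,7],[58,1],[58,2],[59,2],[59,5],[60,2],[60,5],[62,1],[62,2],[64,6],[64,7],[69,3],[69,7],[70,2]]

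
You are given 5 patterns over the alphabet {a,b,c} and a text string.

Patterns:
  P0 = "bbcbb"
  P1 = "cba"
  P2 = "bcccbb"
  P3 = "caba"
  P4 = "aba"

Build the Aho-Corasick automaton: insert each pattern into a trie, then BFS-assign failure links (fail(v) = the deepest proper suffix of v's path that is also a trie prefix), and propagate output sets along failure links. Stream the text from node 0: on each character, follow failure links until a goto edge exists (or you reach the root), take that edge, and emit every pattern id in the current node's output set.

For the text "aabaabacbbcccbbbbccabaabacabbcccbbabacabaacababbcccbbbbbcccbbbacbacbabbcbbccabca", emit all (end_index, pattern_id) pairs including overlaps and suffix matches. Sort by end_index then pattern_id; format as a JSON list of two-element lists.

Build:
Trie nodes:
  n0 'ε': a→17 b→1 c→6
  n1 'b': b→2 c→9
  n2 'bb': c→3
  n3 'bbc': b→4
  n4 'bbcb': b→5
  n5 'bbcbb': ·  ←P0
  n6 'c': a→14 b→7
  n7 'cb': a→8
  n8 'cba': ·  ←P1
  n9 'bc': c→10
  n10 'bcc': c→11
  n11 'bccc': b→12
  n12 'bcccb': b→13
  n13 'bcccbb': ·  ←P2
  n14 'ca': b→15
  n15 'cab': a→16
  n16 'caba': ·  ←P3
  n17 'a': b→18
  n18 'ab': a→19
  n19 'aba': ·  ←P4

Failure links (BFS by depth):
  fail(1) 'b': from fail(0)=0 chase 'b': 0 ⇒ 0;  out=∅∪out(0)=∅
  fail(6) 'c': from fail(0)=0 chase 'c': 0 ⇒ 0;  out=∅∪out(0)=∅
  fail(17) 'a': from fail(0)=0 chase 'a': 0 ⇒ 0;  out=∅∪out(0)=∅
  fail(2) 'bb': from fail(1)=0 chase 'b': 0 ⇒ 1;  out=∅∪out(1)=∅
  fail(7) 'cb': from fail(6)=0 chase 'b': 0 ⇒ 1;  out=∅∪out(1)=∅
  fail(9) 'bc': from fail(1)=0 chase 'c': 0 ⇒ 6;  out=∅∪out(6)=∅
  fail(14) 'ca': from fail(6)=0 chase 'a': 0 ⇒ 17;  out=∅∪out(17)=∅
  fail(18) 'ab': from fail(17)=0 chase 'b': 0 ⇒ 1;  out=∅∪out(1)=∅
  fail(3) 'bbc': from fail(2)=1 chase 'c': 1 ⇒ 9;  out=∅∪out(9)=∅
  fail(8) 'cba': from fail(7)=1 chase 'a': 1→0 ⇒ 17;  out={1}∪out(17)={1}
  fail(10) 'bcc': from fail(9)=6 chase 'c': 6→0 ⇒ 6;  out=∅∪out(6)=∅
  fail(15) 'cab': from fail(14)=17 chase 'b': 17 ⇒ 18;  out=∅∪out(18)=∅
  fail(19) 'aba': from fail(18)=1 chase 'a': 1→0 ⇒ 17;  out={4}∪out(17)={4}
  fail(4) 'bbcb': from fail(3)=9 chase 'b': 9→6 ⇒ 7;  out=∅∪out(7)=∅
  fail(11) 'bccc': from fail(10)=6 chase 'c': 6→0 ⇒ 6;  out=∅∪out(6)=∅
  fail(16) 'caba': from fail(15)=18 chase 'a': 18 ⇒ 19;  out={3}∪out(19)={3,4}
  fail(5) 'bbcbb': from fail(4)=7 chase 'b': 7→1 ⇒ 2;  out={0}∪out(2)={0}
  fail(12) 'bcccb': from fail(11)=6 chase 'b': 6 ⇒ 7;  out=∅∪out(7)=∅
  fail(13) 'bcccbb': from fail(12)=7 chase 'b': 7→1 ⇒ 2;  out={2}∪out(2)={2}

Run:
i=0 'a': node 0→17
i=1 'a': node 17→17 (fail-walked)
i=2 'b': node 17→18
i=3 'a': node 18→19  ** P4@[1:3]
i=4 'a': node 19→17 (fail-walked)
i=5 'b': node 17→18
i=6 'a': node 18→19  ** P4@[4:6]
i=7 'c': node 19→6 (fail-walked)
i=8 'b': node 6→7
i=9 'b': node 7→2 (fail-walked)
i=10 'c': node 2→3
i=11 'c': node 3→10 (fail-walked)
i=12 'c': node 10→11
i=13 'b': node 11→12
i=14 'b': node 12→13  ** P2@[9:14]
i=15 'b': node 13→2 (fail-walked)
i=16 'b': node 2→2 (fail-walked)
i=17 'c': node 2→3
i=18 'c': node 3→10 (fail-walked)
i=19 'a': node 10→14 (fail-walked)
i=20 'b': node 14→15
i=21 'a': node 15→16  ** P3@[18:21],P4@[19:21]
i=22 'a': node 16→17 (fail-walked)
i=23 'b': node 17→18
i=24 'a': node 18→19  ** P4@[22:24]
i=25 'c': node 19→6 (fail-walked)
i=26 'a': node 6→14
i=27 'b': node 14→15
i=28 'b': node 15→2 (fail-walked)
i=29 'c': node 2→3
i=30 'c': node 3→10 (fail-walked)
i=31 'c': node 10→11
i=32 'b': node 11→12
i=33 'b': node 12→13  ** P2@[28:33]
i=34 'a': node 13→17 (fail-walked)
i=35 'b': node 17→18
i=36 'a': node 18→19  ** P4@[34:36]
i=37 'c': node 19→6 (fail-walked)
i=38 'a': node 6→14
i=39 'b': node 14→15
i=40 'a': node 15→16  ** P3@[37:40],P4@[38:40]
i=41 'a': node 16→17 (fail-walked)
i=42 'c': node 17→6 (fail-walked)
i=43 'a': node 6→14
i=44 'b': node 14→15
i=45 'a': node 15→16  ** P3@[42:45],P4@[43:45]
i=46 'b': node 16→18 (fail-walked)
i=47 'b': node 18→2 (fail-walked)
i=48 'c': node 2→3
i=49 'c': node 3→10 (fail-walked)
i=50 'c': node 10→11
i=51 'b': node 11→12
i=52 'b': node 12→13  ** P2@[47:52]
i=53 'b': node 13→2 (fail-walked)
i=54 'b': node 2→2 (fail-walked)
i=55 'b': node 2→2 (fail-walked)
i=56 'c': node 2→3
i=57 'c': node 3→10 (fail-walked)
i=58 'c': node 10→11
i=59 'b': node 11→12
i=60 'b': node 12→13  ** P2@[55:60]
i=61 'b': node 13→2 (fail-walked)
i=62 'a': node 2→17 (fail-walked)
i=63 'c': node 17→6 (fail-walked)
i=64 'b': node 6→7
i=65 'a': node 7→8  ** P1@[63:65]
i=66 'c': node 8→6 (fail-walked)
i=67 'b': node 6→7
i=68 'a': node 7→8  ** P1@[66:68]
i=69 'b': node 8→18 (fail-walked)
i=70 'b': node 18→2 (fail-walked)
i=71 'c': node 2→3
i=72 'b': node 3→4
i=73 'b': node 4→5  ** P0@[69:73]
i=74 'c': node 5→3 (fail-walked)
i=75 'c': node 3→10 (fail-walked)
i=76 'a': node 10→14 (fail-walked)
i=77 'b': node 14→15
i=78 'c': node 15→9 (fail-walked)
i=79 'a': node 9→14 (fail-walked)

Matches: [[3,4],[6,4],[14,2],[21,3],[21,4],[24,4],[33,2],[36,4],[40,3],[40,4],[45,3],[45,4],[52,2],[60,2],[65,1],[68,1],[73,0]]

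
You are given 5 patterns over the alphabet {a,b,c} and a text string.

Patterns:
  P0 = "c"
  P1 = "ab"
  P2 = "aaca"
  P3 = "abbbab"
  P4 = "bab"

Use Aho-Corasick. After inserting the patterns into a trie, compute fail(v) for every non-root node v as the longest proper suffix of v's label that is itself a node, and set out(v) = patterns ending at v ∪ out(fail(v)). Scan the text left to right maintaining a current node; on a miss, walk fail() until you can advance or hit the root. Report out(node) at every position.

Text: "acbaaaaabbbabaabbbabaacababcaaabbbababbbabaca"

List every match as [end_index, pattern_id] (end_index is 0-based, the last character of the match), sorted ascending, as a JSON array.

Construct AC machine:
Trie nodes:
  0='ε' goto a→2 b→11 c→1
  1='c' goto ·  ←P0
  2='a' goto a→4 b→3
  3='ab' goto b→7  ←P1
  4='aa' goto c→5
  5='aac' goto a→6
  6='aaca' goto ·  ←P2
  7='abb' goto b→8
  8='abbb' goto a→9
  9='abbba' goto b→10
  10='abbbab' goto ·  ←P3
  11='b' goto a→12
  12='ba' goto b→13
  13='bab' goto ·  ←P4

Failure links (BFS by depth):
  n1('c'): parent n0 fail=0; on 'c' 0 → fail=0;  out {0}∪∅={0}
  n2('a'): parent n0 fail=0; on 'a' 0 → fail=0;  out ∅∪∅=∅
  n11('b'): parent n0 fail=0; on 'b' 0 → fail=0;  out ∅∪∅=∅
  n3('ab'): parent n2 fail=0; on 'b' 0 → fail=11;  out {1}∪∅={1}
  n4('aa'): parent n2 fail=0; on 'a' 0 → fail=2;  out ∅∪∅=∅
  n12('ba'): parent n11 fail=0; on 'a' 0 → fail=2;  out ∅∪∅=∅
  n5('aac'): parent n4 fail=2; on 'c' 2→0 → fail=1;  out ∅∪{0}={0}
  n7('abb'): parent n3 fail=11; on 'b' 11→0 → fail=11;  out ∅∪∅=∅
  n13('bab'): parent n12 fail=2; on 'b' 2 → fail=3;  out {4}∪{1}={1,4}
  n6('aaca'): parent n5 fail=1; on 'a' 1→0 → fail=2;  out {2}∪∅={2}
  n8('abbb'): parent n7 fail=11; on 'b' 11→0 → fail=11;  out ∅∪∅=∅
  n9('abbba'): parent n8 fail=11; on 'a' 11 → fail=12;  out ∅∪∅=∅
  n10('abbbab'): parent n9 fail=12; on 'b' 12 → fail=13;  out {3}∪{1,4}={1,3,4}

Scan:
[0] read 'a'  n0⇒n2
[1] read 'c'  n2⇒n1 (fail-walked)  emit P0@[1:1]
[2] read 'b'  n1⇒n11 (fail-walked)
[3] read 'a'  n11⇒n12
[4] read 'a'  n12⇒n4 (fail-walked)
[5] read 'a'  n4⇒n4 (fail-walked)
[6] read 'a'  n4⇒n4 (fail-walked)
[7] read 'a'  n4⇒n4 (fail-walked)
[8] read 'b'  n4⇒n3 (fail-walked)  emit P1@[7:8]
[9] read 'b'  n3⇒n7
[10] read 'b'  n7⇒n8
[11] read 'a'  n8⇒n9
[12] read 'b'  n9⇒n10  emit P1@[11:12],P3@[7:12],P4@[10:12]
[13] read 'a'  n10⇒n12 (fail-walked)
[14] read 'a'  n12⇒n4 (fail-walked)
[15] read 'b'  n4⇒n3 (fail-walked)  emit P1@[14:15]
[16] read 'b'  n3⇒n7
[17] read 'b'  n7⇒n8
[18] read 'a'  n8⇒n9
[19] read 'b'  n9⇒n10  emit P1@[18:19],P3@[14:19],P4@[17:19]
[20] read 'a'  n10⇒n12 (fail-walked)
[21] read 'a'  n12⇒n4 (fail-walked)
[22] read 'c'  n4⇒n5  emit P0@[22:22]
[23] read 'a'  n5⇒n6  emit P2@[20:23]
[24] read 'b'  n6⇒n3 (fail-walked)  emit P1@[23:24]
[25] read 'a'  n3⇒n12 (fail-walked)
[26] read 'b'  n12⇒n13  emit P1@[25:26],P4@[24:26]
[27] read 'c'  n13⇒n1 (fail-walked)  emit P0@[27:27]
[28] read 'a'  n1⇒n2 (fail-walked)
[29] read 'a'  n2⇒n4
[30] read 'a'  n4⇒n4 (fail-walked)
[31] read 'b'  n4⇒n3 (fail-walked)  emit P1@[30:31]
[32] read 'b'  n3⇒n7
[33] read 'b'  n7⇒n8
[34] read 'a'  n8⇒n9
[35] read 'b'  n9⇒n10  emit P1@[34:35],P3@[30:35],P4@[33:35]
[36] read 'a'  n10⇒n12 (fail-walked)
[37] read 'b'  n12⇒n13  emit P1@[36:37],P4@[35:37]
[38] read 'b'  n13⇒n7 (fail-walked)
[39] read 'b'  n7⇒n8
[40] read 'a'  n8⇒n9
[41] read 'b'  n9⇒n10  emit P1@[40:41],P3@[36:41],P4@[39:41]
[42] read 'a'  n10⇒n12 (fail-walked)
[43] read 'c'  n12⇒n1 (fail-walked)  emit P0@[43:43]
[44] read 'a'  n1⇒n2 (fail-walked)

Matches: [[1,0],[8,1],[12,1],[12,3],[12,4],[15,1],[19,1],[19,3],[19,4],[22,0],[23,2],[24,1],[26,1],[26,4],[27,0],[31,1],[35,1],[35,3],[35,4],[37,1],[37,4],[41,1],[41,3],[41,4],[43,0]]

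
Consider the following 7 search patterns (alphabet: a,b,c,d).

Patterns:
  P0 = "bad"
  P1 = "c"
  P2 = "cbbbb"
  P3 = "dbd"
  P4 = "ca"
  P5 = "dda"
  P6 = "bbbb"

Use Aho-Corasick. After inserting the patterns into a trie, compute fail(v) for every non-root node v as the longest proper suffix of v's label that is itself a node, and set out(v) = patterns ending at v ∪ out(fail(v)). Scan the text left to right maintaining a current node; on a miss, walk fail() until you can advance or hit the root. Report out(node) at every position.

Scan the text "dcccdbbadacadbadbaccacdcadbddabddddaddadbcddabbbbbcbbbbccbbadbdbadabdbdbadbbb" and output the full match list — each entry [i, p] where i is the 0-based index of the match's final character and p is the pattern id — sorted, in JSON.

Build:
Trie (insert patterns):
  0='ε' goto b→1 c→4 d→9
  1='b' goto a→2 b→15
  2='ba' goto d→3
  3='bad' goto ·  ←P0
  4='c' goto a→12 b→5  ←P1
  5='cb' goto b→6
  6='cbb' goto b→7
  7='cbbb' goto b→8
  8='cbbbb' goto ·  ←P2
  9='d' goto b→10 d→13
  10='db' goto d→11
  11='dbd' goto ·  ←P3
  12='ca' goto ·  ←P4
  13='dd' goto a→14
  14='dda' goto ·  ←P5
  15='bb' goto b→16
  16='bbb' goto b→17
  17='bbbb' goto ·  ←P6

Failure links (BFS by depth):
  n1('b'): parent n0 fail=0; on 'b' 0 → fail=0;  out ∅∪∅=∅
  n4('c'): parent n0 fail=0; on 'c' 0 → fail=0;  out {1}∪∅={1}
  n9('d'): parent n0 fail=0; on 'd' 0 → fail=0;  out ∅∪∅=∅
  n2('ba'): parent n1 fail=0; on 'a' 0 → fail=0;  out ∅∪∅=∅
  n5('cb'): parent n4 fail=0; on 'b' 0 → fail=1;  out ∅∪∅=∅
  n10('db'): parent n9 fail=0; on 'b' 0 → fail=1;  out ∅∪∅=∅
  n12('ca'): parent n4 fail=0; on 'a' 0 → fail=0;  out {4}∪∅={4}
  n13('dd'): parent n9 fail=0; on 'd' 0 → fail=9;  out ∅∪∅=∅
  n15('bb'): parent n1 fail=0; on 'b' 0 → fail=1;  out ∅∪∅=∅
  n3('bad'): parent n2 fail=0; on 'd' 0 → fail=9;  out {0}∪∅={0}
  n6('cbb'): parent n5 fail=1; on 'b' 1 → fail=15;  out ∅∪∅=∅
  n11('dbd'): parent n10 fail=1; on 'd' 1→0 → fail=9;  out {3}∪∅={3}
  n14('dda'): parent n13 fail=9; on 'a' 9→0 → fail=0;  out {5}∪∅={5}
  n16('bbb'): parent n15 fail=1; on 'b' 1 → fail=15;  out ∅∪∅=∅
  n7('cbbb'): parent n6 fail=15; on 'b' 15 → fail=16;  out ∅∪∅=∅
  n17('bbbb'): parent n16 fail=15; on 'b' 15 → fail=16;  out {6}∪∅={6}
  n8('cbbbb'): parent n7 fail=16; on 'b' 16 → fail=17;  out {2}∪{6}={2,6}

Run:
pos 0 'd': at 9
pos 1 'c': at 4 (via fail)  ** P1@[1:1]
pos 2 'c': at 4 (via fail)  ** P1@[2:2]
pos 3 'c': at 4 (via fail)  ** P1@[3:3]
pos 4 'd': at 9 (via fail)
pos 5 'b': at 10
pos 6 'b': at 15 (via fail)
pos 7 'a': at 2 (via fail)
pos 8 'd': at 3  ** P0@[6:8]
pos 9 'a': at 0 (via fail)
pos 10 'c': at 4  ** P1@[10:10]
pos 11 'a': at 12  ** P4@[10:11]
pos 12 'd': at 9 (via fail)
pos 13 'b': at 10
pos 14 'a': at 2 (via fail)
pos 15 'd': at 3  ** P0@[13:15]
pos 16 'b': at 10 (via fail)
pos 17 'a': at 2 (via fail)
pos 18 'c': at 4 (via fail)  ** P1@[18:18]
pos 19 'c': at 4 (via fail)  ** P1@[19:19]
pos 20 'a': at 12  ** P4@[19:20]
pos 21 'c': at 4 (via fail)  ** P1@[21:21]
pos 22 'd': at 9 (via fail)
pos 23 'c': at 4 (via fail)  ** P1@[23:23]
pos 24 'a': at 12  ** P4@[23:24]
pos 25 'd': at 9 (via fail)
pos 26 'b': at 10
pos 27 'd': at 11  ** P3@[25:27]
pos 28 'd': at 13 (via fail)
pos 29 'a': at 14  ** P5@[27:29]
pos 30 'b': at 1 (via fail)
pos 31 'd': at 9 (via fail)
pos 32 'd': at 13
pos 33 'd': at 13 (via fail)
pos 34 'd': at 13 (via fail)
pos 35 'a': at 14  ** P5@[33:35]
pos 36 'd': at 9 (via fail)
pos 37 'd': at 13
pos 38 'a': at 14  ** P5@[36:38]
pos 39 'd': at 9 (via fail)
pos 40 'b': at 10
pos 41 'c': at 4 (via fail)  ** P1@[41:41]
pos 42 'd': at 9 (via fail)
pos 43 'd': at 13
pos 44 'a': at 14  ** P5@[42:44]
pos 45 'b': at 1 (via fail)
pos 46 'b': at 15
pos 47 'b': at 16
pos 48 'b': at 17  ** P6@[45:48]
pos 49 'b': at 17 (via fail)  ** P6@[46:49]
pos 50 'c': at 4 (via fail)  ** P1@[50:50]
pos 51 'b': at 5
pos 52 'b': at 6
pos 53 'b': at 7
pos 54 'b': at 8  ** P2@[50:54],P6@[51:54]
pos 55 'c': at 4 (via fail)  ** P1@[55:55]
pos 56 'c': at 4 (via fail)  ** P1@[56:56]
pos 57 'b': at 5
pos 58 'b': at 6
pos 59 'a': at 2 (via fail)
pos 60 'd': at 3  ** P0@[58:60]
pos 61 'b': at 10 (via fail)
pos 62 'd': at 11  ** P3@[60:62]
pos 63 'b': at 10 (via fail)
pos 64 'a': at 2 (via fail)
pos 65 'd': at 3  ** P0@[63:65]
pos 66 'a': at 0 (via fail)
pos 67 'b': at 1
pos 68 'd': at 9 (via fail)
pos 69 'b': at 10
pos 70 'd': at 11  ** P3@[68:70]
pos 71 'b': at 10 (via fail)
pos 72 'a': at 2 (via fail)
pos 73 'd': at 3  ** P0@[71:73]
pos 74 'b': at 10 (via fail)
pos 75 'b': at 15 (via fail)
pos 76 'b': at 16

Result: [[1,1],[2,1],[3,1],[8,0],[10,1],[11,4],[15,0],[18,1],[19,1],[20,4],[21,1],[23,1],[24,4],[27,3],[29,5],[35,5],[38,5],[41,1],[44,5],[48,6],[49,6],[50,1],[54,2],[54,6],[55,1],[56,1],[60,0],[62,3],[65,0],[70,3],[73,0]]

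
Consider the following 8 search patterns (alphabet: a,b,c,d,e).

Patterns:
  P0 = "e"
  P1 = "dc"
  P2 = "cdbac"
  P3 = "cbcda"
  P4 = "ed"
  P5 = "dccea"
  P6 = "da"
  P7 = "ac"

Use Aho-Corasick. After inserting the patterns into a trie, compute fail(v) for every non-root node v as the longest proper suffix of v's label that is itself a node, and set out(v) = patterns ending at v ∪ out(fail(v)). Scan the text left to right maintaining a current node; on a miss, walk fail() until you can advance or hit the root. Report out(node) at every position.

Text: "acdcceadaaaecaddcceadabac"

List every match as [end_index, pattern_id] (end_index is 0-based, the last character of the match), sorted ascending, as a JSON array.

Build:
Trie nodes:
  n0 'ε': a→18 c→4 d→2 e→1
  n1 'e': d→13  ←P0
  n2 'd': a→17 c→3
  n3 'dc': c→14  ←P1
  n4 'c': b→9 d→5
  n5 'cd': b→6
  n6 'cdb': a→7
  n7 'cdba': c→8
  n8 'cdbac': ·  ←P2
  n9 'cb': c→10
  n10 'cbc': d→11
  n11 'cbcd': a→12
  n12 'cbcda': ·  ←P3
  n13 'ed': ·  ←P4
  n14 'dcc': e→15
  n15 'dcce': a→16
  n16 'dccea': ·  ←P5
  n17 'da': ·  ←P6
  n18 'a': c→19
  n19 'ac': ·  ←P7

BFS fail/out derivation:
  fail(1) 'e': from fail(0)=0 chase 'e': 0 ⇒ 0;  out={0}∪out(0)={0}
  fail(2) 'd': from fail(0)=0 chase 'd': 0 ⇒ 0;  out=∅∪out(0)=∅
  fail(4) 'c': from fail(0)=0 chase 'c': 0 ⇒ 0;  out=∅∪out(0)=∅
  fail(18) 'a': from fail(0)=0 chase 'a': 0 ⇒ 0;  out=∅∪out(0)=∅
  fail(3) 'dc': from fail(2)=0 chase 'c': 0 ⇒ 4;  out={1}∪out(4)={1}
  fail(5) 'cd': from fail(4)=0 chase 'd': 0 ⇒ 2;  out=∅∪out(2)=∅
  fail(9) 'cb': from fail(4)=0 chase 'b': 0 ⇒ 0;  out=∅∪out(0)=∅
  fail(13) 'ed': from fail(1)=0 chase 'd': 0 ⇒ 2;  out={4}∪out(2)={4}
  fail(17) 'da': from fail(2)=0 chase 'a': 0 ⇒ 18;  out={6}∪out(18)={6}
  fail(19) 'ac': from fail(18)=0 chase 'c': 0 ⇒ 4;  out={7}∪out(4)={7}
  fail(6) 'cdb': from fail(5)=2 chase 'b': 2→0 ⇒ 0;  out=∅∪out(0)=∅
  fail(10) 'cbc': from fail(9)=0 chase 'c': 0 ⇒ 4;  out=∅∪out(4)=∅
  fail(14) 'dcc': from fail(3)=4 chase 'c': 4→0 ⇒ 4;  out=∅∪out(4)=∅
  fail(7) 'cdba': from fail(6)=0 chase 'a': 0 ⇒ 18;  out=∅∪out(18)=∅
  fail(11) 'cbcd': from fail(10)=4 chase 'd': 4 ⇒ 5;  out=∅∪out(5)=∅
  fail(15) 'dcce': from fail(14)=4 chase 'e': 4→0 ⇒ 1;  out=∅∪out(1)={0}
  fail(8) 'cdbac': from fail(7)=18 chase 'c': 18 ⇒ 19;  out={2}∪out(19)={2,7}
  fail(12) 'cbcda': from fail(11)=5 chase 'a': 5→2 ⇒ 17;  out={3}∪out(17)={3,6}
  fail(16) 'dccea': from fail(15)=1 chase 'a': 1→0 ⇒ 18;  out={5}∪out(18)={5}

Run:
[0] read 'a'  n0⇒n18
[1] read 'c'  n18⇒n19  ** P7@[0:1]
[2] read 'd'  n19⇒n5 (via fail)
[3] read 'c'  n5⇒n3 (via fail)  ** P1@[2:3]
[4] read 'c'  n3⇒n14
[5] read 'e'  n14⇒n15  ** P0@[5:5]
[6] read 'a'  n15⇒n16  ** P5@[2:6]
[7] read 'd'  n16⇒n2 (via fail)
[8] read 'a'  n2⇒n17  ** P6@[7:8]
[9] read 'a'  n17⇒n18 (via fail)
[10] read 'a'  n18⇒n18 (via fail)
[11] read 'e'  n18⇒n1 (via fail)  ** P0@[11:11]
[12] read 'c'  n1⇒n4 (via fail)
[13] read 'a'  n4⇒n18 (via fail)
[14] read 'd'  n18⇒n2 (via fail)
[15] read 'd'  n2⇒n2 (via fail)
[16] read 'c'  n2⇒n3  ** P1@[15:16]
[17] read 'c'  n3⇒n14
[18] read 'e'  n14⇒n15  ** P0@[18:18]
[19] read 'a'  n15⇒n16  ** P5@[15:19]
[20] read 'd'  n16⇒n2 (via fail)
[21] read 'a'  n2⇒n17  ** P6@[20:21]
[22] read 'b'  n17⇒n0 (via fail)
[23] read 'a'  n0⇒n18
[24] read 'c'  n18⇒n19  ** P7@[23:24]

Matches: [[1,7],[3,1],[5,0],[6,5],[8,6],[11,0],[16,1],[18,0],[19,5],[21,6],[24,7]]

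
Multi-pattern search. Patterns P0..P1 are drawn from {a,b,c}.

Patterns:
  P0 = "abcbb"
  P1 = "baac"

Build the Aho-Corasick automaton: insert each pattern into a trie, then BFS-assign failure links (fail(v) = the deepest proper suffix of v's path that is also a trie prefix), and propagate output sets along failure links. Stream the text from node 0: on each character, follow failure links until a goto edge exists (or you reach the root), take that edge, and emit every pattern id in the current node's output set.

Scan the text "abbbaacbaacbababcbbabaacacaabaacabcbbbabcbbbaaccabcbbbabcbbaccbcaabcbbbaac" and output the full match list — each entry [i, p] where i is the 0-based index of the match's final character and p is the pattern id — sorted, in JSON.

Construct AC machine:
Trie (insert patterns):
  n0 'ε': a→1 b→6
  n1 'a': b→2
  n2 'ab': c→3
  n3 'abc': b→4
  n4 'abcb': b→5
  n5 'abcbb': ·  ←P0
  n6 'b': a→7
  n7 'ba': a→8
  n8 'baa': c→9
  n9 'baac': ·  ←P1

Failure links (BFS by depth):
  fail(1) 'a': from fail(0)=0 chase 'a': 0 ⇒ 0;  out=∅∪out(0)=∅
  fail(6) 'b': from fail(0)=0 chase 'b': 0 ⇒ 0;  out=∅∪out(0)=∅
  fail(2) 'ab': from fail(1)=0 chase 'b': 0 ⇒ 6;  out=∅∪out(6)=∅
  fail(7) 'ba': from fail(6)=0 chase 'a': 0 ⇒ 1;  out=∅∪out(1)=∅
  fail(3) 'abc': from fail(2)=6 chase 'c': 6→0 ⇒ 0;  out=∅∪out(0)=∅
  fail(8) 'baa': from fail(7)=1 chase 'a': 1→0 ⇒ 1;  out=∅∪out(1)=∅
  fail(4) 'abcb': from fail(3)=0 chase 'b': 0 ⇒ 6;  out=∅∪out(6)=∅
  fail(9) 'baac': from fail(8)=1 chase 'c': 1→0 ⇒ 0;  out={1}∪out(0)={1}
  fail(5) 'abcbb': from fail(4)=6 chase 'b': 6→0 ⇒ 6;  out={0}∪out(6)={0}

Text stream:
pos 0 'a': at 1
pos 1 'b': at 2
pos 2 'b': at 6 (fail-walked)
pos 3 'b': at 6 (fail-walked)
pos 4 'a': at 7
pos 5 'a': at 8
pos 6 'c': at 9  emit P1@[3:6]
pos 7 'b': at 6 (fail-walked)
pos 8 'a': at 7
pos 9 'a': at 8
pos 10 'c': at 9  emit P1@[7:10]
pos 11 'b': at 6 (fail-walked)
pos 12 'a': at 7
pos 13 'b': at 2 (fail-walked)
pos 14 'a': at 7 (fail-walked)
pos 15 'b': at 2 (fail-walked)
pos 16 'c': at 3
pos 17 'b': at 4
pos 18 'b': at 5  emit P0@[14:18]
pos 19 'a': at 7 (fail-walked)
pos 20 'b': at 2 (fail-walked)
pos 21 'a': at 7 (fail-walked)
pos 22 'a': at 8
pos 23 'c': at 9  emit P1@[20:23]
pos 24 'a': at 1 (fail-walked)
pos 25 'c': at 0 (fail-walked)
pos 26 'a': at 1
pos 27 'a': at 1 (fail-walked)
pos 28 'b': at 2
pos 29 'a': at 7 (fail-walked)
pos 30 'a': at 8
pos 31 'c': at 9  emit P1@[28:31]
pos 32 'a': at 1 (fail-walked)
pos 33 'b': at 2
pos 34 'c': at 3
pos 35 'b': at 4
pos 36 'b': at 5  emit P0@[32:36]
pos 37 'b': at 6 (fail-walked)
pos 38 'a': at 7
pos 39 'b': at 2 (fail-walked)
pos 40 'c': at 3
pos 41 'b': at 4
pos 42 'b': at 5  emit P0@[38:42]
pos 43 'b': at 6 (fail-walked)
pos 44 'a': at 7
pos 45 'a': at 8
pos 46 'c': at 9  emit P1@[43:46]
pos 47 'c': at 0 (fail-walked)
pos 48 'a': at 1
pos 49 'b': at 2
pos 50 'c': at 3
pos 51 'b': at 4
pos 52 'b': at 5  emit P0@[48:52]
pos 53 'b': at 6 (fail-walked)
pos 54 'a': at 7
pos 55 'b': at 2 (fail-walked)
pos 56 'c': at 3
pos 57 'b': at 4
pos 58 'b': at 5  emit P0@[54:58]
pos 59 'a': at 7 (fail-walked)
pos 60 'c': at 0 (fail-walked)
pos 61 'c': at 0
pos 62 'b': at 6
pos 63 'c': at 0 (fail-walked)
pos 64 'a': at 1
pos 65 'a': at 1 (fail-walked)
pos 66 'b': at 2
pos 67 'c': at 3
pos 68 'b': at 4
pos 69 'b': at 5  emit P0@[65:69]
pos 70 'b': at 6 (fail-walked)
pos 71 'a': at 7
pos 72 'a': at 8
pos 73 'c': at 9  emit P1@[70:73]

Matches: [[6,1],[10,1],[18,0],[23,1],[31,1],[36,0],[42,0],[46,1],[52,0],[58,0],[69,0],[73,1]]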